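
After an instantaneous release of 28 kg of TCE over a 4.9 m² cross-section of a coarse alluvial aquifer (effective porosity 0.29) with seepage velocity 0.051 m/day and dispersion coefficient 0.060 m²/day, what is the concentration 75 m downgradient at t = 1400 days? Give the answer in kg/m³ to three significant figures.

For an instantaneous plane source, C(x,t) = M/(n_e·A·√(4πDt)) · exp(−(x−vt)²/(4Dt)), with n_e·A the pore (flow) area.
Plume center vt = 0.051 × 1400 = 71.4 m, so the well at 75 m is 3.6 m downgradient of the peak.
√(4πDt) = 32.49 m, giving peak height M/(n_e·A·√(4πDt)) = 28/(0.29 × 4.9 × 32.49) = 0.6065 kg/m³.
(x−vt)²/(4Dt) = (3.6)²/(4 × 0.060 × 1400) = 0.03857; exp(−0.03857) = 0.9622.
C = 0.6065 × 0.9622 = 0.584 kg/m³.

0.584 kg/m³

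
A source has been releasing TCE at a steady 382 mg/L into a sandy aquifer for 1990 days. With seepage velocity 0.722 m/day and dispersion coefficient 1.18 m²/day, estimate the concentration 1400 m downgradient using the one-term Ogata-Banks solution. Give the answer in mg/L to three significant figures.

For a continuous step input, C/C₀ ≈ ½·erfc((x−vt)/(2√(Dt))).
vt = 0.722 × 1990 = 1436.78 m and 2√(Dt) = 2√(1.18 × 1990) = 96.92 m.
Argument (x−vt)/(2√(Dt)) = (1400 − 1436.78)/96.92 = -0.3795; ½·erfc(-0.3795) = 0.7043.
C = 382 × 0.7043 = 269 mg/L.

269 mg/L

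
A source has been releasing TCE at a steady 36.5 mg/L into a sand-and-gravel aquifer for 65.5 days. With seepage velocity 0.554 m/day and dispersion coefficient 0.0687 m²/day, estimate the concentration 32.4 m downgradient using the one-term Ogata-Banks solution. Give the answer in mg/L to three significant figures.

32.9 mg/L

For a continuous step input, C/C₀ ≈ ½·erfc((x−vt)/(2√(Dt))).
vt = 0.554 × 65.5 = 36.287 m and 2√(Dt) = 2√(0.0687 × 65.5) = 4.243 m.
Argument (x−vt)/(2√(Dt)) = (32.4 − 36.287)/4.243 = -0.9161; ½·erfc(-0.9161) = 0.9024.
C = 36.5 × 0.9024 = 32.9 mg/L.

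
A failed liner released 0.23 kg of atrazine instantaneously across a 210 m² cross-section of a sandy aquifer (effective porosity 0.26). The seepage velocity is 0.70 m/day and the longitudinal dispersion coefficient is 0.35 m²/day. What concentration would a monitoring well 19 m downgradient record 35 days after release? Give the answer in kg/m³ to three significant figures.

For an instantaneous plane source, C(x,t) = M/(n_e·A·√(4πDt)) · exp(−(x−vt)²/(4Dt)), with n_e·A the pore (flow) area.
Plume center vt = 0.70 × 35 = 24.5 m, so the well at 19 m is 5.5 m upgradient of the peak.
√(4πDt) = 12.41 m, giving peak height M/(n_e·A·√(4πDt)) = 0.23/(0.26 × 210 × 12.41) = 0.0003394 kg/m³.
(x−vt)²/(4Dt) = (-5.5)²/(4 × 0.35 × 35) = 0.6173; exp(−0.6173) = 0.5394.
C = 0.0003394 × 0.5394 = 0.000183 kg/m³.

0.000183 kg/m³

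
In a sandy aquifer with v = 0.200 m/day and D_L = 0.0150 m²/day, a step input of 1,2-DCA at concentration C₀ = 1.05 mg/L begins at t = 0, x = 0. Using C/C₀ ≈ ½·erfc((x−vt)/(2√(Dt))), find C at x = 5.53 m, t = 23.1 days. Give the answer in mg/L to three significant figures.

0.144 mg/L

For a continuous step input, C/C₀ ≈ ½·erfc((x−vt)/(2√(Dt))).
vt = 0.200 × 23.1 = 4.62 m and 2√(Dt) = 2√(0.0150 × 23.1) = 1.177 m.
Argument (x−vt)/(2√(Dt)) = (5.53 − 4.62)/1.177 = 0.7732; ½·erfc(0.7732) = 0.1371.
C = 1.05 × 0.1371 = 0.144 mg/L.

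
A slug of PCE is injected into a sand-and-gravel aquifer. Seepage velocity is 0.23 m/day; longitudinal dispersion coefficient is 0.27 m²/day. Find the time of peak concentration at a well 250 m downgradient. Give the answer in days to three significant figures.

1080 days

For the 1D instantaneous-source solution, setting ∂C/∂t = 0 at fixed x gives v²t² + 2Dt − x² = 0, so t = (√(D² + v²x²) − D)/v².
√(D² + v²x²) = √(0.27² + 0.23² × 250²) = 57.50; v² = 0.0529.
t = (57.50 − 0.27)/0.0529 = 1080 days (vs. the pure-advection estimate x/v = 1090 d).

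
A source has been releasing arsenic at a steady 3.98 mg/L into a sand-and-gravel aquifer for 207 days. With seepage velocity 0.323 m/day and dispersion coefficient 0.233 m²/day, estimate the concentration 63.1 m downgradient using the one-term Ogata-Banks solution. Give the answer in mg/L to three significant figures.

For a continuous step input, C/C₀ ≈ ½·erfc((x−vt)/(2√(Dt))).
vt = 0.323 × 207 = 66.861 m and 2√(Dt) = 2√(0.233 × 207) = 13.89 m.
Argument (x−vt)/(2√(Dt)) = (63.1 − 66.861)/13.89 = -0.2708; ½·erfc(-0.2708) = 0.6491.
C = 3.98 × 0.6491 = 2.58 mg/L.

2.58 mg/L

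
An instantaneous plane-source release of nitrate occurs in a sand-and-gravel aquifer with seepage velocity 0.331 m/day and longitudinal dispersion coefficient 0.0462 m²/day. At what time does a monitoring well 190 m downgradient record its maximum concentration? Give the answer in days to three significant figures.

574 days

For the 1D instantaneous-source solution, setting ∂C/∂t = 0 at fixed x gives v²t² + 2Dt − x² = 0, so t = (√(D² + v²x²) − D)/v².
√(D² + v²x²) = √(0.0462² + 0.331² × 190²) = 62.89; v² = 0.109561.
t = (62.89 − 0.0462)/0.109561 = 574 days (vs. the pure-advection estimate x/v = 574 d).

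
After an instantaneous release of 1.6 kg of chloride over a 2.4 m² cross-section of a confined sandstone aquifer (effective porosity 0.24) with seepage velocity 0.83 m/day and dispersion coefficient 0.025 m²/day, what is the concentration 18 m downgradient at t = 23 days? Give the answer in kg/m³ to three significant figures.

0.616 kg/m³

For an instantaneous plane source, C(x,t) = M/(n_e·A·√(4πDt)) · exp(−(x−vt)²/(4Dt)), with n_e·A the pore (flow) area.
Plume center vt = 0.83 × 23 = 19.09 m, so the well at 18 m is 1.09 m upgradient of the peak.
√(4πDt) = 2.688 m, giving peak height M/(n_e·A·√(4πDt)) = 1.6/(0.24 × 2.4 × 2.688) = 1.033 kg/m³.
(x−vt)²/(4Dt) = (-1.09)²/(4 × 0.025 × 23) = 0.5166; exp(−0.5166) = 0.5965.
C = 1.033 × 0.5965 = 0.616 kg/m³.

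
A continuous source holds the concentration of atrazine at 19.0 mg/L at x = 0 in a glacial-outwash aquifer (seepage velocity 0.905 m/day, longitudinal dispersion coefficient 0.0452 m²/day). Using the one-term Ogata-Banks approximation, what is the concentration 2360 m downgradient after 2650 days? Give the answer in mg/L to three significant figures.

18.9 mg/L

For a continuous step input, C/C₀ ≈ ½·erfc((x−vt)/(2√(Dt))).
vt = 0.905 × 2650 = 2398.25 m and 2√(Dt) = 2√(0.0452 × 2650) = 21.89 m.
Argument (x−vt)/(2√(Dt)) = (2360 − 2398.25)/21.89 = -1.747; ½·erfc(-1.747) = 0.9933.
C = 19.0 × 0.9933 = 18.9 mg/L.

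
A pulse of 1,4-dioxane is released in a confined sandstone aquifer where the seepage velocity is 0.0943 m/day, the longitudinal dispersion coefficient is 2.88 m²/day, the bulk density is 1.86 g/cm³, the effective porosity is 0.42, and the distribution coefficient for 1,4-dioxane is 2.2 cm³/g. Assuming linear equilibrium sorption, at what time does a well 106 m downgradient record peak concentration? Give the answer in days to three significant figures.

9090 days

Retardation factor R = 1 + ρ_b·K_d/n = 1 + 1.86 × 2.2/0.42 = 10.74.
Sorption retards both mechanisms: v_R = v/R = 0.008780 m/day, D_R = D/R = 0.2682 m²/day.
Peak time from v_R²t² + 2D_R t − x² = 0: t = (√(D_R² + v_R²x²) − D_R)/v_R².
√(D_R² + v_R²x²) = √(0.2682² + 0.008780² × 106²) = 0.9686; v_R² = 7.709e-05.
t = (0.9686 − 0.2682)/7.709e-05 = 9090 days.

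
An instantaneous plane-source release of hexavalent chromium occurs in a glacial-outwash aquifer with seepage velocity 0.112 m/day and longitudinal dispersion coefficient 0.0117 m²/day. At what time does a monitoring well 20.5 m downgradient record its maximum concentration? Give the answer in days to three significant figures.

182 days

For the 1D instantaneous-source solution, setting ∂C/∂t = 0 at fixed x gives v²t² + 2Dt − x² = 0, so t = (√(D² + v²x²) − D)/v².
√(D² + v²x²) = √(0.0117² + 0.112² × 20.5²) = 2.296; v² = 0.012544.
t = (2.296 − 0.0117)/0.012544 = 182 days (vs. the pure-advection estimate x/v = 183 d).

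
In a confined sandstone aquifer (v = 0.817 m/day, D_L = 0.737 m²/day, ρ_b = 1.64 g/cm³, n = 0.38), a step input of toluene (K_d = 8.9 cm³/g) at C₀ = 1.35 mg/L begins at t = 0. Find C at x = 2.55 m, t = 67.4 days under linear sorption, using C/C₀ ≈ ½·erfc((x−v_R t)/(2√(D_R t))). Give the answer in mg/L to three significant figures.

Retardation factor R = 1 + ρ_b·K_d/n = 1 + 1.64 × 8.9/0.38 = 39.41.
Sorption retards both mechanisms: v_R = v/R = 0.02073 m/day, D_R = D/R = 0.01870 m²/day.
v_R·t = 0.02073 × 67.4 = 1.397202 m; 2√(D_R t) = 2.245 m; argument = (2.55 − 1.397202)/2.245 = 0.5135.
C = C₀ × ½·erfc(0.5135) = 1.35 × 0.2339 = 0.316 mg/L.

0.316 mg/L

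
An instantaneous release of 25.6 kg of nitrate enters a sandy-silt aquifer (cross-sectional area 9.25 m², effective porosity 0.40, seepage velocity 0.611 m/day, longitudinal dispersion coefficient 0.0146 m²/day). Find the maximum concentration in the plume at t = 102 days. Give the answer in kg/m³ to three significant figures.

The peak of an instantaneous 1D plume sits at x = vt; there the Gaussian factor is 1 and C_max = M/(n_e·A·√(4πDt)), where n_e·A is the pore area the mass is dissolved in.
√(4πDt) = √(4π × 0.0146 × 102) = 4.326 m, so C_max = 25.6/(0.40 × 9.25 × 4.326) = 1.60 kg/m³.

1.60 kg/m³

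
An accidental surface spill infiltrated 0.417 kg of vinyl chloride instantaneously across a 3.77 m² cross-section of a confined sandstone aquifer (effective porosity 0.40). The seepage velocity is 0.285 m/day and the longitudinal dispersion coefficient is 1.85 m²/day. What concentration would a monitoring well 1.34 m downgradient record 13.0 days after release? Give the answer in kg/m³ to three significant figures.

0.0150 kg/m³

For an instantaneous plane source, C(x,t) = M/(n_e·A·√(4πDt)) · exp(−(x−vt)²/(4Dt)), with n_e·A the pore (flow) area.
Plume center vt = 0.285 × 13.0 = 3.705 m, so the well at 1.34 m is 2.365 m upgradient of the peak.
√(4πDt) = 17.38 m, giving peak height M/(n_e·A·√(4πDt)) = 0.417/(0.40 × 3.77 × 17.38) = 0.01591 kg/m³.
(x−vt)²/(4Dt) = (-2.365)²/(4 × 1.85 × 13.0) = 0.05814; exp(−0.05814) = 0.9435.
C = 0.01591 × 0.9435 = 0.0150 kg/m³.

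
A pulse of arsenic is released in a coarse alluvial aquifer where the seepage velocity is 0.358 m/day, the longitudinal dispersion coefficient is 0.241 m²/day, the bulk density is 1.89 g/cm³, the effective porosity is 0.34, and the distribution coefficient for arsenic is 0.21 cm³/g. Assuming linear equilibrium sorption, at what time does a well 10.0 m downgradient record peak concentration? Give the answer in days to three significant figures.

Retardation factor R = 1 + ρ_b·K_d/n = 1 + 1.89 × 0.21/0.34 = 2.167.
Sorption retards both mechanisms: v_R = v/R = 0.1652 m/day, D_R = D/R = 0.1112 m²/day.
Peak time from v_R²t² + 2D_R t − x² = 0: t = (√(D_R² + v_R²x²) − D_R)/v_R².
√(D_R² + v_R²x²) = √(0.1112² + 0.1652² × 10.0²) = 1.656; v_R² = 0.02729.
t = (1.656 − 0.1112)/0.02729 = 56.6 days.

56.6 days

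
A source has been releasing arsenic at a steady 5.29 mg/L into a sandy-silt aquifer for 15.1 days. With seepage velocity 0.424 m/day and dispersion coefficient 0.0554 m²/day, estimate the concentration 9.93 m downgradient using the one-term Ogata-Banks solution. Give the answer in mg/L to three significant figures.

0.0169 mg/L

For a continuous step input, C/C₀ ≈ ½·erfc((x−vt)/(2√(Dt))).
vt = 0.424 × 15.1 = 6.4024 m and 2√(Dt) = 2√(0.0554 × 15.1) = 1.829 m.
Argument (x−vt)/(2√(Dt)) = (9.93 − 6.4024)/1.829 = 1.929; ½·erfc(1.929) = 0.003186.
C = 5.29 × 0.003186 = 0.0169 mg/L.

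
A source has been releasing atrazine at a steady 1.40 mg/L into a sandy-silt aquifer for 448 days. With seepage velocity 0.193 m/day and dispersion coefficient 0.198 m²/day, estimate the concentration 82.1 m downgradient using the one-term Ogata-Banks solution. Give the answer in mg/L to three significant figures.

For a continuous step input, C/C₀ ≈ ½·erfc((x−vt)/(2√(Dt))).
vt = 0.193 × 448 = 86.464 m and 2√(Dt) = 2√(0.198 × 448) = 18.84 m.
Argument (x−vt)/(2√(Dt)) = (82.1 − 86.464)/18.84 = -0.2316; ½·erfc(-0.2316) = 0.6284.
C = 1.40 × 0.6284 = 0.880 mg/L.

0.880 mg/L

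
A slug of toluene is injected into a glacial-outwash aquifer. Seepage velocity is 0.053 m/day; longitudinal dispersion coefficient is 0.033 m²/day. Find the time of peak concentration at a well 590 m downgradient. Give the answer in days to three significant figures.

11100 days

For the 1D instantaneous-source solution, setting ∂C/∂t = 0 at fixed x gives v²t² + 2Dt − x² = 0, so t = (√(D² + v²x²) − D)/v².
√(D² + v²x²) = √(0.033² + 0.053² × 590²) = 31.27; v² = 0.002809.
t = (31.27 − 0.033)/0.002809 = 11100 days (vs. the pure-advection estimate x/v = 11100 d).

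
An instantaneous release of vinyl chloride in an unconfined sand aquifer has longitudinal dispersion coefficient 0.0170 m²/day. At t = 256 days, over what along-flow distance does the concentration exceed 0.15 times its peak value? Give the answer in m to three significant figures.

The plume is Gaussian with σ = √(2Dt) = √(2 × 0.0170 × 256) = 2.950 m.
C/C_peak = exp(−Δx²/(2σ²)) = 0.15 ⇒ Δx = σ·√(−2 ln 0.15) = 2.950 × 1.948 = 5.747 m.
Width = 2Δx = 11.5 m.

11.5 m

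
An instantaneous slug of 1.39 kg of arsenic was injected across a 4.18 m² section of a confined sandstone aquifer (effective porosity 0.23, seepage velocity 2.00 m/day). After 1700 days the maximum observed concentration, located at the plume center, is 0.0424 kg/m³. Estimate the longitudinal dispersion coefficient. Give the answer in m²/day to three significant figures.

At the plume center C_max = M/(n_e·A·√(4πDt)), so D = M²/(4πt·(n_e·A·C_max)²).
n_e·A·C_max = 0.23 × 4.18 × 0.0424 = 0.04076 kg/m.
D = 1.39²/(4π × 1700 × 0.04076²) = 0.0544 m²/day.

0.0544 m²/day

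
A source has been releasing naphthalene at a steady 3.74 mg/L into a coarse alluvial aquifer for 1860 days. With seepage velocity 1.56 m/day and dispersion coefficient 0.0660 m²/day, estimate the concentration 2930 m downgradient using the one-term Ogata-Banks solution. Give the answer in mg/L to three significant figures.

0.131 mg/L

For a continuous step input, C/C₀ ≈ ½·erfc((x−vt)/(2√(Dt))).
vt = 1.56 × 1860 = 2901.6 m and 2√(Dt) = 2√(0.0660 × 1860) = 22.16 m.
Argument (x−vt)/(2√(Dt)) = (2930 − 2901.6)/22.16 = 1.282; ½·erfc(1.282) = 0.03491.
C = 3.74 × 0.03491 = 0.131 mg/L.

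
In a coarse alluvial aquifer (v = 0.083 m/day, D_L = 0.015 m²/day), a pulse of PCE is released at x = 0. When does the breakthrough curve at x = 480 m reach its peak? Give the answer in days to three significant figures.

For the 1D instantaneous-source solution, setting ∂C/∂t = 0 at fixed x gives v²t² + 2Dt − x² = 0, so t = (√(D² + v²x²) − D)/v².
√(D² + v²x²) = √(0.015² + 0.083² × 480²) = 39.84; v² = 0.006889.
t = (39.84 − 0.015)/0.006889 = 5780 days (vs. the pure-advection estimate x/v = 5780 d).

5780 days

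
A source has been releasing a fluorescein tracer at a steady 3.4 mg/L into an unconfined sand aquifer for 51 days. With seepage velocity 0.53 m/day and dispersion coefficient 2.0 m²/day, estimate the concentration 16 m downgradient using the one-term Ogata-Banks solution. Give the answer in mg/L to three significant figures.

2.65 mg/L

For a continuous step input, C/C₀ ≈ ½·erfc((x−vt)/(2√(Dt))).
vt = 0.53 × 51 = 27.03 m and 2√(Dt) = 2√(2.0 × 51) = 20.20 m.
Argument (x−vt)/(2√(Dt)) = (16 − 27.03)/20.20 = -0.5460; ½·erfc(-0.5460) = 0.7800.
C = 3.4 × 0.7800 = 2.65 mg/L.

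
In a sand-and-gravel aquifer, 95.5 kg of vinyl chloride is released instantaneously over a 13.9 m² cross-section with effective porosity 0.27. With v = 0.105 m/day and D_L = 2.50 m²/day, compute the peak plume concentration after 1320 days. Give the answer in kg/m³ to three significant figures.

The peak of an instantaneous 1D plume sits at x = vt; there the Gaussian factor is 1 and C_max = M/(n_e·A·√(4πDt)), where n_e·A is the pore area the mass is dissolved in.
√(4πDt) = √(4π × 2.50 × 1320) = 203.6 m, so C_max = 95.5/(0.27 × 13.9 × 203.6) = 0.125 kg/m³.

0.125 kg/m³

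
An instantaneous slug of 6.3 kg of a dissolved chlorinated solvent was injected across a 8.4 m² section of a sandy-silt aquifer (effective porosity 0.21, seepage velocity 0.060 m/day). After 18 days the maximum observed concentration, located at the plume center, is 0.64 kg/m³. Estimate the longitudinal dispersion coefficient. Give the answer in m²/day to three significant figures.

0.138 m²/day

At the plume center C_max = M/(n_e·A·√(4πDt)), so D = M²/(4πt·(n_e·A·C_max)²).
n_e·A·C_max = 0.21 × 8.4 × 0.64 = 1.129 kg/m.
D = 6.3²/(4π × 18 × 1.129²) = 0.138 m²/day.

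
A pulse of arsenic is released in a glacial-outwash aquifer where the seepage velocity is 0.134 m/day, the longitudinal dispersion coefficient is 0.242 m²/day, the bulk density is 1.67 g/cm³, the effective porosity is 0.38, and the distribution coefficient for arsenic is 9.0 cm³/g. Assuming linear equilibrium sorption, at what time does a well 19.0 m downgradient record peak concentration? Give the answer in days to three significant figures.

Retardation factor R = 1 + ρ_b·K_d/n = 1 + 1.67 × 9.0/0.38 = 40.55.
Sorption retards both mechanisms: v_R = v/R = 0.003305 m/day, D_R = D/R = 0.005968 m²/day.
Peak time from v_R²t² + 2D_R t − x² = 0: t = (√(D_R² + v_R²x²) − D_R)/v_R².
√(D_R² + v_R²x²) = √(0.005968² + 0.003305² × 19.0²) = 0.06308; v_R² = 1.092e-05.
t = (0.06308 − 0.005968)/1.092e-05 = 5230 days.

5230 days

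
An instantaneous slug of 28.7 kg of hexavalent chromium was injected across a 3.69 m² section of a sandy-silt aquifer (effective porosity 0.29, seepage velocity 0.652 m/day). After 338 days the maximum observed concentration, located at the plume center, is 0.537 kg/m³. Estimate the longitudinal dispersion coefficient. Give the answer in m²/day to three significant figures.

At the plume center C_max = M/(n_e·A·√(4πDt)), so D = M²/(4πt·(n_e·A·C_max)²).
n_e·A·C_max = 0.29 × 3.69 × 0.537 = 0.5746 kg/m.
D = 28.7²/(4π × 338 × 0.5746²) = 0.587 m²/day.

0.587 m²/day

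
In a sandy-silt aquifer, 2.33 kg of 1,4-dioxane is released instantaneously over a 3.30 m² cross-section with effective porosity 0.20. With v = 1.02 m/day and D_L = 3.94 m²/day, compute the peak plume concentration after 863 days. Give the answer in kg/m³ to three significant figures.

0.0171 kg/m³

The peak of an instantaneous 1D plume sits at x = vt; there the Gaussian factor is 1 and C_max = M/(n_e·A·√(4πDt)), where n_e·A is the pore area the mass is dissolved in.
√(4πDt) = √(4π × 3.94 × 863) = 206.7 m, so C_max = 2.33/(0.20 × 3.30 × 206.7) = 0.0171 kg/m³.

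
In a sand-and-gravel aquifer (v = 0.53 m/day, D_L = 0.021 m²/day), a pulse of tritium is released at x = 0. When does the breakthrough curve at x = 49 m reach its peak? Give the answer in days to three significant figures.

For the 1D instantaneous-source solution, setting ∂C/∂t = 0 at fixed x gives v²t² + 2Dt − x² = 0, so t = (√(D² + v²x²) − D)/v².
√(D² + v²x²) = √(0.021² + 0.53² × 49²) = 25.97; v² = 0.2809.
t = (25.97 − 0.021)/0.2809 = 92.4 days (vs. the pure-advection estimate x/v = 92.5 d).

92.4 days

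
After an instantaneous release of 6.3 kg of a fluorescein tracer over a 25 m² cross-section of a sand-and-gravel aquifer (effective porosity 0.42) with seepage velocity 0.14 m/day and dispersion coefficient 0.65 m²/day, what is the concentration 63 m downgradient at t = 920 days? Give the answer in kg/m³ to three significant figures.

0.00113 kg/m³

For an instantaneous plane source, C(x,t) = M/(n_e·A·√(4πDt)) · exp(−(x−vt)²/(4Dt)), with n_e·A the pore (flow) area.
Plume center vt = 0.14 × 920 = 128.8 m, so the well at 63 m is 65.8 m upgradient of the peak.
√(4πDt) = 86.69 m, giving peak height M/(n_e·A·√(4πDt)) = 6.3/(0.42 × 25 × 86.69) = 0.006921 kg/m³.
(x−vt)²/(4Dt) = (-65.8)²/(4 × 0.65 × 920) = 1.810; exp(−1.810) = 0.1637.
C = 0.006921 × 0.1637 = 0.00113 kg/m³.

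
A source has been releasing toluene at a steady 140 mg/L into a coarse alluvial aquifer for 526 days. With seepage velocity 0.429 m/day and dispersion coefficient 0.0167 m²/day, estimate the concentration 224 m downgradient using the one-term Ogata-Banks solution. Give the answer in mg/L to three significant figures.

For a continuous step input, C/C₀ ≈ ½·erfc((x−vt)/(2√(Dt))).
vt = 0.429 × 526 = 225.654 m and 2√(Dt) = 2√(0.0167 × 526) = 5.928 m.
Argument (x−vt)/(2√(Dt)) = (224 − 225.654)/5.928 = -0.2790; ½·erfc(-0.2790) = 0.6534.
C = 140 × 0.6534 = 91.5 mg/L.

91.5 mg/L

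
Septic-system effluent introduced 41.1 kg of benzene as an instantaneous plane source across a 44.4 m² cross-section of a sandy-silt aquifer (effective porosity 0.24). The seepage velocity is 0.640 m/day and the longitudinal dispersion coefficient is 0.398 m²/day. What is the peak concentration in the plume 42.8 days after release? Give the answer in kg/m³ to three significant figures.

0.264 kg/m³

The peak of an instantaneous 1D plume sits at x = vt; there the Gaussian factor is 1 and C_max = M/(n_e·A·√(4πDt)), where n_e·A is the pore area the mass is dissolved in.
√(4πDt) = √(4π × 0.398 × 42.8) = 14.63 m, so C_max = 41.1/(0.24 × 44.4 × 14.63) = 0.264 kg/m³.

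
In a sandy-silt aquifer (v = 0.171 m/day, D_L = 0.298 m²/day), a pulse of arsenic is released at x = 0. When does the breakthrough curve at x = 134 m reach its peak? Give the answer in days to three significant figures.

For the 1D instantaneous-source solution, setting ∂C/∂t = 0 at fixed x gives v²t² + 2Dt − x² = 0, so t = (√(D² + v²x²) − D)/v².
√(D² + v²x²) = √(0.298² + 0.171² × 134²) = 22.92; v² = 0.029241.
t = (22.92 − 0.298)/0.029241 = 774 days (vs. the pure-advection estimate x/v = 784 d).

774 days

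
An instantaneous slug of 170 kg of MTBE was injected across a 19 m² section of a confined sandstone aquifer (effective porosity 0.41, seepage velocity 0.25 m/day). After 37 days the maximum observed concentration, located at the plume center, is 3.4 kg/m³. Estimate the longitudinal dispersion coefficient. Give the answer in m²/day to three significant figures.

At the plume center C_max = M/(n_e·A·√(4πDt)), so D = M²/(4πt·(n_e·A·C_max)²).
n_e·A·C_max = 0.41 × 19 × 3.4 = 26.49 kg/m.
D = 170²/(4π × 37 × 26.49²) = 0.0886 m²/day.

0.0886 m²/day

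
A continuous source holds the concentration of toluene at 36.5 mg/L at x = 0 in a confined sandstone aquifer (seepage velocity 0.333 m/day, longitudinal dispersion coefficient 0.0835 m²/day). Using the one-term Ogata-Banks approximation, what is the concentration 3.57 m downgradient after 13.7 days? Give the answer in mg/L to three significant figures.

27.2 mg/L

For a continuous step input, C/C₀ ≈ ½·erfc((x−vt)/(2√(Dt))).
vt = 0.333 × 13.7 = 4.5621 m and 2√(Dt) = 2√(0.0835 × 13.7) = 2.139 m.
Argument (x−vt)/(2√(Dt)) = (3.57 − 4.5621)/2.139 = -0.4638; ½·erfc(-0.4638) = 0.7441.
C = 36.5 × 0.7441 = 27.2 mg/L.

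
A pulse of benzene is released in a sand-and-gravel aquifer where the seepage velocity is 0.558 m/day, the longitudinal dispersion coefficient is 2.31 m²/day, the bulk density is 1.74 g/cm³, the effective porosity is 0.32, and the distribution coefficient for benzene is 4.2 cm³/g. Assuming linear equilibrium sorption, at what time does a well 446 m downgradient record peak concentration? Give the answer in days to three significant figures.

Retardation factor R = 1 + ρ_b·K_d/n = 1 + 1.74 × 4.2/0.32 = 23.84.
Sorption retards both mechanisms: v_R = v/R = 0.02341 m/day, D_R = D/R = 0.09690 m²/day.
Peak time from v_R²t² + 2D_R t − x² = 0: t = (√(D_R² + v_R²x²) − D_R)/v_R².
√(D_R² + v_R²x²) = √(0.09690² + 0.02341² × 446²) = 10.44; v_R² = 0.0005480.
t = (10.44 − 0.09690)/0.0005480 = 18900 days.

18900 days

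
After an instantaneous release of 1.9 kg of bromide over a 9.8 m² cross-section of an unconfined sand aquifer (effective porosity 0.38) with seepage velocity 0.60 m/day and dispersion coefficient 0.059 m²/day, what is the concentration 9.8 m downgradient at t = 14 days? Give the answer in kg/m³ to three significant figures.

0.0875 kg/m³

For an instantaneous plane source, C(x,t) = M/(n_e·A·√(4πDt)) · exp(−(x−vt)²/(4Dt)), with n_e·A the pore (flow) area.
Plume center vt = 0.60 × 14 = 8.4 m, so the well at 9.8 m is 1.4 m downgradient of the peak.
√(4πDt) = 3.222 m, giving peak height M/(n_e·A·√(4πDt)) = 1.9/(0.38 × 9.8 × 3.222) = 0.1584 kg/m³.
(x−vt)²/(4Dt) = (1.4)²/(4 × 0.059 × 14) = 0.5932; exp(−0.5932) = 0.5526.
C = 0.1584 × 0.5526 = 0.0875 kg/m³.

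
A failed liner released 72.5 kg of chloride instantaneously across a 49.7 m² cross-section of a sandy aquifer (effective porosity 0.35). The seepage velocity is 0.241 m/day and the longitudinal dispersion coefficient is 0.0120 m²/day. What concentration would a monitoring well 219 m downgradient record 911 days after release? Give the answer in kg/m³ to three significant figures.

For an instantaneous plane source, C(x,t) = M/(n_e·A·√(4πDt)) · exp(−(x−vt)²/(4Dt)), with n_e·A the pore (flow) area.
Plume center vt = 0.241 × 911 = 219.551 m, so the well at 219 m is 0.551 m upgradient of the peak.
√(4πDt) = 11.72 m, giving peak height M/(n_e·A·√(4πDt)) = 72.5/(0.35 × 49.7 × 11.72) = 0.3556 kg/m³.
(x−vt)²/(4Dt) = (-0.551)²/(4 × 0.0120 × 911) = 0.006943; exp(−0.006943) = 0.9931.
C = 0.3556 × 0.9931 = 0.353 kg/m³.

0.353 kg/m³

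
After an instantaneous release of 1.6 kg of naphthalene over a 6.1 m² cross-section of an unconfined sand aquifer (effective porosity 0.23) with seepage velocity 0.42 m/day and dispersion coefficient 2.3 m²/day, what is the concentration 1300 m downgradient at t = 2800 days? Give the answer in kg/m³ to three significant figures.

For an instantaneous plane source, C(x,t) = M/(n_e·A·√(4πDt)) · exp(−(x−vt)²/(4Dt)), with n_e·A the pore (flow) area.
Plume center vt = 0.42 × 2800 = 1176 m, so the well at 1300 m is 124 m downgradient of the peak.
√(4πDt) = 284.5 m, giving peak height M/(n_e·A·√(4πDt)) = 1.6/(0.23 × 6.1 × 284.5) = 0.004008 kg/m³.
(x−vt)²/(4Dt) = (124)²/(4 × 2.3 × 2800) = 0.5969; exp(−0.5969) = 0.5505.
C = 0.004008 × 0.5505 = 0.00221 kg/m³.

0.00221 kg/m³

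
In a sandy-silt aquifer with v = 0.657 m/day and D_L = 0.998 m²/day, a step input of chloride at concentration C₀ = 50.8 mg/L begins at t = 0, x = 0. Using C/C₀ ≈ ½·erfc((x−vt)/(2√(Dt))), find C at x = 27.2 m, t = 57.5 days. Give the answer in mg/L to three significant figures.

42.6 mg/L

For a continuous step input, C/C₀ ≈ ½·erfc((x−vt)/(2√(Dt))).
vt = 0.657 × 57.5 = 37.7775 m and 2√(Dt) = 2√(0.998 × 57.5) = 15.15 m.
Argument (x−vt)/(2√(Dt)) = (27.2 − 37.7775)/15.15 = -0.6982; ½·erfc(-0.6982) = 0.8383.
C = 50.8 × 0.8383 = 42.6 mg/L.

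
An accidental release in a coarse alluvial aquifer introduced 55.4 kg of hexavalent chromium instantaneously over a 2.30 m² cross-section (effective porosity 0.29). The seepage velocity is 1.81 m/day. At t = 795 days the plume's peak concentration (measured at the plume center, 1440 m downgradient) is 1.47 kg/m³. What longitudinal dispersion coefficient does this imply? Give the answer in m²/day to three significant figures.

0.320 m²/day

At the plume center C_max = M/(n_e·A·√(4πDt)), so D = M²/(4πt·(n_e·A·C_max)²).
n_e·A·C_max = 0.29 × 2.30 × 1.47 = 0.9805 kg/m.
D = 55.4²/(4π × 795 × 0.9805²) = 0.320 m²/day.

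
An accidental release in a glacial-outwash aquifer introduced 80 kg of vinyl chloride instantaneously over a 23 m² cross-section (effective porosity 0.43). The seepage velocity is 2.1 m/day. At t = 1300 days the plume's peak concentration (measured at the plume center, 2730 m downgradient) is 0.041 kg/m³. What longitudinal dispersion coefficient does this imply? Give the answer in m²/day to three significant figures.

At the plume center C_max = M/(n_e·A·√(4πDt)), so D = M²/(4πt·(n_e·A·C_max)²).
n_e·A·C_max = 0.43 × 23 × 0.041 = 0.4055 kg/m.
D = 80²/(4π × 1300 × 0.4055²) = 2.38 m²/day.

2.38 m²/day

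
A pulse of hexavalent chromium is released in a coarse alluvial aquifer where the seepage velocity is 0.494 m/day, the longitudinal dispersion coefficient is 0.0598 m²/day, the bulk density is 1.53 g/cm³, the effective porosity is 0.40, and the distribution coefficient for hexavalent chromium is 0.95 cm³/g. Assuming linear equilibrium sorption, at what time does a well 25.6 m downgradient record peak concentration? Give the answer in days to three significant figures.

239 days

Retardation factor R = 1 + ρ_b·K_d/n = 1 + 1.53 × 0.95/0.40 = 4.634.
Sorption retards both mechanisms: v_R = v/R = 0.1066 m/day, D_R = D/R = 0.01290 m²/day.
Peak time from v_R²t² + 2D_R t − x² = 0: t = (√(D_R² + v_R²x²) − D_R)/v_R².
√(D_R² + v_R²x²) = √(0.01290² + 0.1066² × 25.6²) = 2.729; v_R² = 0.01136.
t = (2.729 − 0.01290)/0.01136 = 239 days.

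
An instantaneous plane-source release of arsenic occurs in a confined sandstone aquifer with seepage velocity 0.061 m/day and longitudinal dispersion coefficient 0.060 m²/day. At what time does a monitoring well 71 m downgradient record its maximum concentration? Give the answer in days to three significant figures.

For the 1D instantaneous-source solution, setting ∂C/∂t = 0 at fixed x gives v²t² + 2Dt − x² = 0, so t = (√(D² + v²x²) − D)/v².
√(D² + v²x²) = √(0.060² + 0.061² × 71²) = 4.331; v² = 0.003721.
t = (4.331 − 0.060)/0.003721 = 1150 days (vs. the pure-advection estimate x/v = 1160 d).

1150 days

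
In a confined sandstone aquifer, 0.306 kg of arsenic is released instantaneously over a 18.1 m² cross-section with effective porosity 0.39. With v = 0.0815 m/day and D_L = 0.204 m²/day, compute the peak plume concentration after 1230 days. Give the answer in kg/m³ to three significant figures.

The peak of an instantaneous 1D plume sits at x = vt; there the Gaussian factor is 1 and C_max = M/(n_e·A·√(4πDt)), where n_e·A is the pore area the mass is dissolved in.
√(4πDt) = √(4π × 0.204 × 1230) = 56.15 m, so C_max = 0.306/(0.39 × 18.1 × 56.15) = 0.000772 kg/m³.

0.000772 kg/m³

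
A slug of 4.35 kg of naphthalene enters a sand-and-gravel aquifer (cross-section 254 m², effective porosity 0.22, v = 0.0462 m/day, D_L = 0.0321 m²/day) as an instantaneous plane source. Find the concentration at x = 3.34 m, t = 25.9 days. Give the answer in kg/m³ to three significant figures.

For an instantaneous plane source, C(x,t) = M/(n_e·A·√(4πDt)) · exp(−(x−vt)²/(4Dt)), with n_e·A the pore (flow) area.
Plume center vt = 0.0462 × 25.9 = 1.19658 m, so the well at 3.34 m is 2.14342 m downgradient of the peak.
√(4πDt) = 3.232 m, giving peak height M/(n_e·A·√(4πDt)) = 4.35/(0.22 × 254 × 3.232) = 0.02409 kg/m³.
(x−vt)²/(4Dt) = (2.14342)²/(4 × 0.0321 × 25.9) = 1.381; exp(−1.381) = 0.2513.
C = 0.02409 × 0.2513 = 0.00605 kg/m³.

0.00605 kg/m³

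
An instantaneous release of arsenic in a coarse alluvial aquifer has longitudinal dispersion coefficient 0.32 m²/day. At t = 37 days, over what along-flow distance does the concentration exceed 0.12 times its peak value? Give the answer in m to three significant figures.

The plume is Gaussian with σ = √(2Dt) = √(2 × 0.32 × 37) = 4.866 m.
C/C_peak = exp(−Δx²/(2σ²)) = 0.12 ⇒ Δx = σ·√(−2 ln 0.12) = 4.866 × 2.059 = 10.02 m.
Width = 2Δx = 20.0 m.

20.0 m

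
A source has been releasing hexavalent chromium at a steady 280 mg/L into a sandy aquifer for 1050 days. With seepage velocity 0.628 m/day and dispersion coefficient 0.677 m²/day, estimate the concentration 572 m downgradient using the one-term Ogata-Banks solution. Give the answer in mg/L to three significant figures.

277 mg/L

For a continuous step input, C/C₀ ≈ ½·erfc((x−vt)/(2√(Dt))).
vt = 0.628 × 1050 = 659.4 m and 2√(Dt) = 2√(0.677 × 1050) = 53.32 m.
Argument (x−vt)/(2√(Dt)) = (572 − 659.4)/53.32 = -1.639; ½·erfc(-1.639) = 0.9898.
C = 280 × 0.9898 = 277 mg/L.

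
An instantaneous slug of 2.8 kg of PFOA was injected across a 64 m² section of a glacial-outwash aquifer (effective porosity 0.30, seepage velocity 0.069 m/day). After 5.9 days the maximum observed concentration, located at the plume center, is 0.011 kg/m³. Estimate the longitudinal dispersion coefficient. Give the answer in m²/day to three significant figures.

2.37 m²/day

At the plume center C_max = M/(n_e·A·√(4πDt)), so D = M²/(4πt·(n_e·A·C_max)²).
n_e·A·C_max = 0.30 × 64 × 0.011 = 0.2112 kg/m.
D = 2.8²/(4π × 5.9 × 0.2112²) = 2.37 m²/day.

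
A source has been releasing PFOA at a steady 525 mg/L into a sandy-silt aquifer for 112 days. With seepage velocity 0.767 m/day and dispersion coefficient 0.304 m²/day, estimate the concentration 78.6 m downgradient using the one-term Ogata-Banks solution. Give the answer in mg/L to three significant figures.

For a continuous step input, C/C₀ ≈ ½·erfc((x−vt)/(2√(Dt))).
vt = 0.767 × 112 = 85.904 m and 2√(Dt) = 2√(0.304 × 112) = 11.67 m.
Argument (x−vt)/(2√(Dt)) = (78.6 − 85.904)/11.67 = -0.6259; ½·erfc(-0.6259) = 0.8120.
C = 525 × 0.8120 = 426 mg/L.

426 mg/L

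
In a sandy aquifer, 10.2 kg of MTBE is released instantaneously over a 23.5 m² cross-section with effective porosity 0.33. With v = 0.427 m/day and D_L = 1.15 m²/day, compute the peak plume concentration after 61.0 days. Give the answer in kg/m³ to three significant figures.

0.0443 kg/m³

The peak of an instantaneous 1D plume sits at x = vt; there the Gaussian factor is 1 and C_max = M/(n_e·A·√(4πDt)), where n_e·A is the pore area the mass is dissolved in.
√(4πDt) = √(4π × 1.15 × 61.0) = 29.69 m, so C_max = 10.2/(0.33 × 23.5 × 29.69) = 0.0443 kg/m³.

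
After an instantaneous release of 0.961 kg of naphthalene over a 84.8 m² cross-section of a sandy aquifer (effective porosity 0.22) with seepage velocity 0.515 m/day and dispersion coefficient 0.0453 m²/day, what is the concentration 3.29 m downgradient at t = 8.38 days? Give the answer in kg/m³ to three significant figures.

0.0118 kg/m³

For an instantaneous plane source, C(x,t) = M/(n_e·A·√(4πDt)) · exp(−(x−vt)²/(4Dt)), with n_e·A the pore (flow) area.
Plume center vt = 0.515 × 8.38 = 4.3157 m, so the well at 3.29 m is 1.0257 m upgradient of the peak.
√(4πDt) = 2.184 m, giving peak height M/(n_e·A·√(4πDt)) = 0.961/(0.22 × 84.8 × 2.184) = 0.02359 kg/m³.
(x−vt)²/(4Dt) = (-1.0257)²/(4 × 0.0453 × 8.38) = 0.6928; exp(−0.6928) = 0.5002.
C = 0.02359 × 0.5002 = 0.0118 kg/m³.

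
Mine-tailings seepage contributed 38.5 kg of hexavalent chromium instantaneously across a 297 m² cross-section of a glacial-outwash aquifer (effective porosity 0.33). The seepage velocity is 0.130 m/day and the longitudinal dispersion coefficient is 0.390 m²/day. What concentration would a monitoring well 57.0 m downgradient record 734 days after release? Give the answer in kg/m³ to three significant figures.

For an instantaneous plane source, C(x,t) = M/(n_e·A·√(4πDt)) · exp(−(x−vt)²/(4Dt)), with n_e·A the pore (flow) area.
Plume center vt = 0.130 × 734 = 95.42 m, so the well at 57.0 m is 38.42 m upgradient of the peak.
√(4πDt) = 59.98 m, giving peak height M/(n_e·A·√(4πDt)) = 38.5/(0.33 × 297 × 59.98) = 0.006549 kg/m³.
(x−vt)²/(4Dt) = (-38.42)²/(4 × 0.390 × 734) = 1.289; exp(−1.289) = 0.2755.
C = 0.006549 × 0.2755 = 0.00180 kg/m³.

0.00180 kg/m³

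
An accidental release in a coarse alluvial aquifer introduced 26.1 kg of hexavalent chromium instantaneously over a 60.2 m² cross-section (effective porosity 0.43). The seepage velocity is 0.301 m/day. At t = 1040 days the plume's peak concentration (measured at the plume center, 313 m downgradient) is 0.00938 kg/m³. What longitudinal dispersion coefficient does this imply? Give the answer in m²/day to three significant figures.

0.884 m²/day

At the plume center C_max = M/(n_e·A·√(4πDt)), so D = M²/(4πt·(n_e·A·C_max)²).
n_e·A·C_max = 0.43 × 60.2 × 0.00938 = 0.2428 kg/m.
D = 26.1²/(4π × 1040 × 0.2428²) = 0.884 m²/day.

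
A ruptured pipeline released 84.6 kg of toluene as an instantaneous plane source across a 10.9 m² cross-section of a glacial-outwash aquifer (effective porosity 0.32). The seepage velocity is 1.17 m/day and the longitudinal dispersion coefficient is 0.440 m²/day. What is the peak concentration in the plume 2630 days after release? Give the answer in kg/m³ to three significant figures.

0.201 kg/m³

The peak of an instantaneous 1D plume sits at x = vt; there the Gaussian factor is 1 and C_max = M/(n_e·A·√(4πDt)), where n_e·A is the pore area the mass is dissolved in.
√(4πDt) = √(4π × 0.440 × 2630) = 120.6 m, so C_max = 84.6/(0.32 × 10.9 × 120.6) = 0.201 kg/m³.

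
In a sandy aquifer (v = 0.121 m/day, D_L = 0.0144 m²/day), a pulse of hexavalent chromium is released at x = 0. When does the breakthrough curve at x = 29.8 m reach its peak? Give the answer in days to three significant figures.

245 days

For the 1D instantaneous-source solution, setting ∂C/∂t = 0 at fixed x gives v²t² + 2Dt − x² = 0, so t = (√(D² + v²x²) − D)/v².
√(D² + v²x²) = √(0.0144² + 0.121² × 29.8²) = 3.606; v² = 0.014641.
t = (3.606 − 0.0144)/0.014641 = 245 days (vs. the pure-advection estimate x/v = 246 d).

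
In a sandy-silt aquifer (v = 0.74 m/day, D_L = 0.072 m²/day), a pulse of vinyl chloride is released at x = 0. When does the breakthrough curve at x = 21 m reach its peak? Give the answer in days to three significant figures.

28.2 days

For the 1D instantaneous-source solution, setting ∂C/∂t = 0 at fixed x gives v²t² + 2Dt − x² = 0, so t = (√(D² + v²x²) − D)/v².
√(D² + v²x²) = √(0.072² + 0.74² × 21²) = 15.54; v² = 0.5476.
t = (15.54 − 0.072)/0.5476 = 28.2 days (vs. the pure-advection estimate x/v = 28.4 d).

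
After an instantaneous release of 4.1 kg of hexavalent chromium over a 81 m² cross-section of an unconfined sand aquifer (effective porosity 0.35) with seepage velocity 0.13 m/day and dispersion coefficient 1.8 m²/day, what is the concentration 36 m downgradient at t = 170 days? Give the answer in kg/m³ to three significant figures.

0.00199 kg/m³

For an instantaneous plane source, C(x,t) = M/(n_e·A·√(4πDt)) · exp(−(x−vt)²/(4Dt)), with n_e·A the pore (flow) area.
Plume center vt = 0.13 × 170 = 22.1 m, so the well at 36 m is 13.9 m downgradient of the peak.
√(4πDt) = 62.01 m, giving peak height M/(n_e·A·√(4πDt)) = 4.1/(0.35 × 81 × 62.01) = 0.002332 kg/m³.
(x−vt)²/(4Dt) = (13.9)²/(4 × 1.8 × 170) = 0.1579; exp(−0.1579) = 0.8539.
C = 0.002332 × 0.8539 = 0.00199 kg/m³.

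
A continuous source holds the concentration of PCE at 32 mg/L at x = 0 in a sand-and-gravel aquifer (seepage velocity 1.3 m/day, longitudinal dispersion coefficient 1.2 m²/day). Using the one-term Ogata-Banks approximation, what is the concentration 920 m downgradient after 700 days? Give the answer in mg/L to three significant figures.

For a continuous step input, C/C₀ ≈ ½·erfc((x−vt)/(2√(Dt))).
vt = 1.3 × 700 = 910 m and 2√(Dt) = 2√(1.2 × 700) = 57.97 m.
Argument (x−vt)/(2√(Dt)) = (920 − 910)/57.97 = 0.1725; ½·erfc(0.1725) = 0.4036.
C = 32 × 0.4036 = 12.9 mg/L.

12.9 mg/L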